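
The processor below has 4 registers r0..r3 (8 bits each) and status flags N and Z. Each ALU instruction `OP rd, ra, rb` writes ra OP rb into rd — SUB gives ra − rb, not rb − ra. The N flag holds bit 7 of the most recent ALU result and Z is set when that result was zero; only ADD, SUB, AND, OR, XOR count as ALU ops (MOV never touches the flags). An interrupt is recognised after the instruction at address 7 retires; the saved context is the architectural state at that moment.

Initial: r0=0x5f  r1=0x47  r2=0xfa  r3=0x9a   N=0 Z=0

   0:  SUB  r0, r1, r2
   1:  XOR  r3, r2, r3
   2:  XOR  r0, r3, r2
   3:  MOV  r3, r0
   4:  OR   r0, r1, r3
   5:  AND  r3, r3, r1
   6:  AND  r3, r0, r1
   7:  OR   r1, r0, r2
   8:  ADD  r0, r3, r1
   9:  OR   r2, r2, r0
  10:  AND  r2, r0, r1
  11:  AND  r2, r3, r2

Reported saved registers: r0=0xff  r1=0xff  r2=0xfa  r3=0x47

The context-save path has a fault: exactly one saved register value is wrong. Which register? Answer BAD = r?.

after  0: r0=0x4d r1=0x47 r2=0xfa r3=0x9a  N=0 Z=0
after  1: r0=0x4d r1=0x47 r2=0xfa r3=0x60  N=0 Z=0
after  2: r0=0x9a r1=0x47 r2=0xfa r3=0x60  N=1 Z=0
after  3: r0=0x9a r1=0x47 r2=0xfa r3=0x9a  N=1 Z=0
after  4: r0=0xdf r1=0x47 r2=0xfa r3=0x9a  N=1 Z=0
after  5: r0=0xdf r1=0x47 r2=0xfa r3=0x02  N=0 Z=0
after  6: r0=0xdf r1=0x47 r2=0xfa r3=0x47  N=0 Z=0
after  7: r0=0xdf r1=0xff r2=0xfa r3=0x47  N=1 Z=0
-- IRQ taken; context saved, return-PC = 8 --
mismatch: r0: reported 0xff vs actual 0xdf

BAD = r0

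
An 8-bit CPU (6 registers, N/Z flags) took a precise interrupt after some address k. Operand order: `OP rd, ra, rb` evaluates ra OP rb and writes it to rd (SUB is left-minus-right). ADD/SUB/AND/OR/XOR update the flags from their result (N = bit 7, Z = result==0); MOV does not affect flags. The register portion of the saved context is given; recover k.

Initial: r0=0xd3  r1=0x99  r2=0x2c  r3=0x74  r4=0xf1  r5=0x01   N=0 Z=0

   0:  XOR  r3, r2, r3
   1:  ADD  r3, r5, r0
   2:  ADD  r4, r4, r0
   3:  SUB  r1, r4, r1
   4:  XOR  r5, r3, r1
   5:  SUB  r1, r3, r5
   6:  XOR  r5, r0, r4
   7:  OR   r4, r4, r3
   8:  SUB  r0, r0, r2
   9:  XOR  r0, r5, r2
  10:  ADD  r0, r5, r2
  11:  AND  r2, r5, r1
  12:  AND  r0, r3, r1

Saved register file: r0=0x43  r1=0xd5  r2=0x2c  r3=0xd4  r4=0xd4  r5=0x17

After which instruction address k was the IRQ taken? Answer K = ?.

K = 10

after  0: r0=0xd3 r1=0x99 r2=0x2c r3=0x58 r4=0xf1 r5=0x01  N=0 Z=0
after  1: r0=0xd3 r1=0x99 r2=0x2c r3=0xd4 r4=0xf1 r5=0x01  N=1 Z=0
after  2: r0=0xd3 r1=0x99 r2=0x2c r3=0xd4 r4=0xc4 r5=0x01  N=1 Z=0
after  3: r0=0xd3 r1=0x2b r2=0x2c r3=0xd4 r4=0xc4 r5=0x01  N=0 Z=0
after  4: r0=0xd3 r1=0x2b r2=0x2c r3=0xd4 r4=0xc4 r5=0xff  N=1 Z=0
after  5: r0=0xd3 r1=0xd5 r2=0x2c r3=0xd4 r4=0xc4 r5=0xff  N=1 Z=0
after  6: r0=0xd3 r1=0xd5 r2=0x2c r3=0xd4 r4=0xc4 r5=0x17  N=0 Z=0
after  7: r0=0xd3 r1=0xd5 r2=0x2c r3=0xd4 r4=0xd4 r5=0x17  N=1 Z=0
after  8: r0=0xa7 r1=0xd5 r2=0x2c r3=0xd4 r4=0xd4 r5=0x17  N=1 Z=0
after  9: r0=0x3b r1=0xd5 r2=0x2c r3=0xd4 r4=0xd4 r5=0x17  N=0 Z=0
after 10: r0=0x43 r1=0xd5 r2=0x2c r3=0xd4 r4=0xd4 r5=0x17  N=0 Z=0
-- IRQ taken; context saved, return-PC = 11 --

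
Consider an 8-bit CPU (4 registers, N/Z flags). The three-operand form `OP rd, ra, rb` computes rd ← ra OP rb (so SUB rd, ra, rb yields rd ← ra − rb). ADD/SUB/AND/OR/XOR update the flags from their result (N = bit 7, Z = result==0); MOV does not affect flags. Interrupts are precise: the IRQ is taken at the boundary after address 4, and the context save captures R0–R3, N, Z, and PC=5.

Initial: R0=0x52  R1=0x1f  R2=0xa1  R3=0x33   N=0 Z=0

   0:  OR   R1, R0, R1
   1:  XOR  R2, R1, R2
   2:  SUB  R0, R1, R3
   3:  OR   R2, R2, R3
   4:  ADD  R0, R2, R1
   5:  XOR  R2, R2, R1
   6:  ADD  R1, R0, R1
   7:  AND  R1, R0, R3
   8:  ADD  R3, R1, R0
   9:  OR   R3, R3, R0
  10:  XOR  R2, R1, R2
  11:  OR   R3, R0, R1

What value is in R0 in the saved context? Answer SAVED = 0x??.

after  0: R0=0x52 R1=0x5f R2=0xa1 R3=0x33  N=0 Z=0
after  1: R0=0x52 R1=0x5f R2=0xfe R3=0x33  N=1 Z=0
after  2: R0=0x2c R1=0x5f R2=0xfe R3=0x33  N=0 Z=0
after  3: R0=0x2c R1=0x5f R2=0xff R3=0x33  N=1 Z=0
after  4: R0=0x5e R1=0x5f R2=0xff R3=0x33  N=0 Z=0
-- IRQ taken; context saved, return-PC = 5 --

SAVED = 0x5e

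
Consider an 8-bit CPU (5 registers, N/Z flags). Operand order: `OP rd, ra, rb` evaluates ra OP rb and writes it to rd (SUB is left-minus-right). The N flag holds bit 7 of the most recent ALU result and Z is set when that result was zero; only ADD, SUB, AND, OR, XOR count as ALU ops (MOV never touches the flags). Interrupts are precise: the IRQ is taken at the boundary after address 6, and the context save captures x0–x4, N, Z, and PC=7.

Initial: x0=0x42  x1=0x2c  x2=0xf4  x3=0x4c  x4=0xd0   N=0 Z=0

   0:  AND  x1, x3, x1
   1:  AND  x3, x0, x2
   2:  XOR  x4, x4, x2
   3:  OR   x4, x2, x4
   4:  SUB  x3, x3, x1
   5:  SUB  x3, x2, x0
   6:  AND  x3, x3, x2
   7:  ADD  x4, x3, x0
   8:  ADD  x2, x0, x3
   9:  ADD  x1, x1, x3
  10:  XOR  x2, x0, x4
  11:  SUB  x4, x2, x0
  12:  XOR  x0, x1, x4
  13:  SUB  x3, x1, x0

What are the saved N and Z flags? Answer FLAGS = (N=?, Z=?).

after  0: x0=0x42 x1=0x0c x2=0xf4 x3=0x4c x4=0xd0  N=0 Z=0
after  1: x0=0x42 x1=0x0c x2=0xf4 x3=0x40 x4=0xd0  N=0 Z=0
after  2: x0=0x42 x1=0x0c x2=0xf4 x3=0x40 x4=0x24  N=0 Z=0
after  3: x0=0x42 x1=0x0c x2=0xf4 x3=0x40 x4=0xf4  N=1 Z=0
after  4: x0=0x42 x1=0x0c x2=0xf4 x3=0x34 x4=0xf4  N=0 Z=0
after  5: x0=0x42 x1=0x0c x2=0xf4 x3=0xb2 x4=0xf4  N=1 Z=0
after  6: x0=0x42 x1=0x0c x2=0xf4 x3=0xb0 x4=0xf4  N=1 Z=0
-- IRQ taken; context saved, return-PC = 7 --

FLAGS = (N=1, Z=0)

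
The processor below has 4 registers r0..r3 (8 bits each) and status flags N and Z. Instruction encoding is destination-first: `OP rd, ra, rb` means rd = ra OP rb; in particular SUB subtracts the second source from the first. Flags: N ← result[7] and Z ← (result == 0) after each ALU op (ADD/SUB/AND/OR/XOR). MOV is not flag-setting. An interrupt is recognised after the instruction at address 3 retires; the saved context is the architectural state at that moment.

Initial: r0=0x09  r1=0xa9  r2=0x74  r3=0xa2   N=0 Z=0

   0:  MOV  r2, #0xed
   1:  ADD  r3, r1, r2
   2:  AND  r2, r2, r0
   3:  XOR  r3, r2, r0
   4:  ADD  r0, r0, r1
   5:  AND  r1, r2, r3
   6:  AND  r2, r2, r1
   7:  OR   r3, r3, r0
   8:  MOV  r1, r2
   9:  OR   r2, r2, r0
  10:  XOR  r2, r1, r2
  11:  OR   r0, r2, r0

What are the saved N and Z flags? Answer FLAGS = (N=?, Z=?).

after  0: r0=0x09 r1=0xa9 r2=0xed r3=0xa2  N=0 Z=0
after  1: r0=0x09 r1=0xa9 r2=0xed r3=0x96  N=1 Z=0
after  2: r0=0x09 r1=0xa9 r2=0x09 r3=0x96  N=0 Z=0
after  3: r0=0x09 r1=0xa9 r2=0x09 r3=0x00  N=0 Z=1
-- IRQ taken; context saved, return-PC = 4 --

FLAGS = (N=0, Z=1)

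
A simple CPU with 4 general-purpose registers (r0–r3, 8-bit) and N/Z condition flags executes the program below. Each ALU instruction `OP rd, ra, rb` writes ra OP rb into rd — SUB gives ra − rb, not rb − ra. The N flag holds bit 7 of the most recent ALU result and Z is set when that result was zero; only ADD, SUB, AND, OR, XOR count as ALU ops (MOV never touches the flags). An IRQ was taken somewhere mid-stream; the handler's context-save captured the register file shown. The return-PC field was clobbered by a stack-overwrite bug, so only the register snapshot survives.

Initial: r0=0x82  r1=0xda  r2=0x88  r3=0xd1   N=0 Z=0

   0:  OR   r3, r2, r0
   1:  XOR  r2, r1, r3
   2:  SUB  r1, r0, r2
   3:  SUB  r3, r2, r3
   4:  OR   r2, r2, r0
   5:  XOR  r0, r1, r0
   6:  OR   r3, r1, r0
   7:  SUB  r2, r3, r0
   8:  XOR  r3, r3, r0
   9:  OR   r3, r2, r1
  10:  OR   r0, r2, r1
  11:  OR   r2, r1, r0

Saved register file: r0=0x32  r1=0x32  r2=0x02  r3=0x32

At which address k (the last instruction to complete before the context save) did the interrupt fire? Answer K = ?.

after  0: r0=0x82 r1=0xda r2=0x88 r3=0x8a  N=1 Z=0
after  1: r0=0x82 r1=0xda r2=0x50 r3=0x8a  N=0 Z=0
after  2: r0=0x82 r1=0x32 r2=0x50 r3=0x8a  N=0 Z=0
after  3: r0=0x82 r1=0x32 r2=0x50 r3=0xc6  N=1 Z=0
after  4: r0=0x82 r1=0x32 r2=0xd2 r3=0xc6  N=1 Z=0
after  5: r0=0xb0 r1=0x32 r2=0xd2 r3=0xc6  N=1 Z=0
after  6: r0=0xb0 r1=0x32 r2=0xd2 r3=0xb2  N=1 Z=0
after  7: r0=0xb0 r1=0x32 r2=0x02 r3=0xb2  N=0 Z=0
after  8: r0=0xb0 r1=0x32 r2=0x02 r3=0x02  N=0 Z=0
after  9: r0=0xb0 r1=0x32 r2=0x02 r3=0x32  N=0 Z=0
after 10: r0=0x32 r1=0x32 r2=0x02 r3=0x32  N=0 Z=0
-- IRQ taken; context saved, return-PC = 11 --

K = 10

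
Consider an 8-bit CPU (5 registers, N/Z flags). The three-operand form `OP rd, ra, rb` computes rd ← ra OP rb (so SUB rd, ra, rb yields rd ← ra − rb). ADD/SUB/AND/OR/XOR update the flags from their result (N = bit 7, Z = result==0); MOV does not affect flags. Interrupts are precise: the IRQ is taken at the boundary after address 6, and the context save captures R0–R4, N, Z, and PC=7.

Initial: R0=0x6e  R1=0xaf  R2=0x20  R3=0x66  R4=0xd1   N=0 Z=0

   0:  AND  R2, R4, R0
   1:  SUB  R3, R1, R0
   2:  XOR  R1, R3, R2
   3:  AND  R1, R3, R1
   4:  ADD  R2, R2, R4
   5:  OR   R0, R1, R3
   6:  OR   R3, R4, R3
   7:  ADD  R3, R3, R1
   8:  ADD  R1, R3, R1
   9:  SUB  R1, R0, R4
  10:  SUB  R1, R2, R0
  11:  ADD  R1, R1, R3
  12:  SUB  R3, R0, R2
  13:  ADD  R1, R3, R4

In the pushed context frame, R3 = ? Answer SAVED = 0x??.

SAVED = 0xd1

after  0: R0=0x6e R1=0xaf R2=0x40 R3=0x66 R4=0xd1  N=0 Z=0
after  1: R0=0x6e R1=0xaf R2=0x40 R3=0x41 R4=0xd1  N=0 Z=0
after  2: R0=0x6e R1=0x01 R2=0x40 R3=0x41 R4=0xd1  N=0 Z=0
after  3: R0=0x6e R1=0x01 R2=0x40 R3=0x41 R4=0xd1  N=0 Z=0
after  4: R0=0x6e R1=0x01 R2=0x11 R3=0x41 R4=0xd1  N=0 Z=0
after  5: R0=0x41 R1=0x01 R2=0x11 R3=0x41 R4=0xd1  N=0 Z=0
after  6: R0=0x41 R1=0x01 R2=0x11 R3=0xd1 R4=0xd1  N=1 Z=0
-- IRQ taken; context saved, return-PC = 7 --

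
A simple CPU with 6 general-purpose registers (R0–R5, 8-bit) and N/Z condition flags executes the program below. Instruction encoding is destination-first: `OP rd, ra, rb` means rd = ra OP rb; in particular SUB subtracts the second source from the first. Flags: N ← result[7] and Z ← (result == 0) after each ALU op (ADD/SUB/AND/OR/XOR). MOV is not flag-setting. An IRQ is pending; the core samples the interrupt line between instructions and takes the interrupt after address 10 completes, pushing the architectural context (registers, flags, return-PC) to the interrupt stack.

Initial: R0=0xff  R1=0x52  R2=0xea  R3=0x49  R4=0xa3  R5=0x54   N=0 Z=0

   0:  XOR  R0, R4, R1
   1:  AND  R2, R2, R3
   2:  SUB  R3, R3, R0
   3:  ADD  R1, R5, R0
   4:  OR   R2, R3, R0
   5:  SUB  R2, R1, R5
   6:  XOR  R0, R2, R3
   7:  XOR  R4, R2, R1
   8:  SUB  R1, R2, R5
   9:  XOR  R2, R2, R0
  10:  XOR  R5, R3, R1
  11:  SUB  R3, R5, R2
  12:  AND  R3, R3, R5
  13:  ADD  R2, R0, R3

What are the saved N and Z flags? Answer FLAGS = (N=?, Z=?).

FLAGS = (N=1, Z=0)

after  0: R0=0xf1 R1=0x52 R2=0xea R3=0x49 R4=0xa3 R5=0x54  N=1 Z=0
after  1: R0=0xf1 R1=0x52 R2=0x48 R3=0x49 R4=0xa3 R5=0x54  N=0 Z=0
after  2: R0=0xf1 R1=0x52 R2=0x48 R3=0x58 R4=0xa3 R5=0x54  N=0 Z=0
after  3: R0=0xf1 R1=0x45 R2=0x48 R3=0x58 R4=0xa3 R5=0x54  N=0 Z=0
after  4: R0=0xf1 R1=0x45 R2=0xf9 R3=0x58 R4=0xa3 R5=0x54  N=1 Z=0
after  5: R0=0xf1 R1=0x45 R2=0xf1 R3=0x58 R4=0xa3 R5=0x54  N=1 Z=0
after  6: R0=0xa9 R1=0x45 R2=0xf1 R3=0x58 R4=0xa3 R5=0x54  N=1 Z=0
after  7: R0=0xa9 R1=0x45 R2=0xf1 R3=0x58 R4=0xb4 R5=0x54  N=1 Z=0
after  8: R0=0xa9 R1=0x9d R2=0xf1 R3=0x58 R4=0xb4 R5=0x54  N=1 Z=0
after  9: R0=0xa9 R1=0x9d R2=0x58 R3=0x58 R4=0xb4 R5=0x54  N=0 Z=0
after 10: R0=0xa9 R1=0x9d R2=0x58 R3=0x58 R4=0xb4 R5=0xc5  N=1 Z=0
-- IRQ taken; context saved, return-PC = 11 --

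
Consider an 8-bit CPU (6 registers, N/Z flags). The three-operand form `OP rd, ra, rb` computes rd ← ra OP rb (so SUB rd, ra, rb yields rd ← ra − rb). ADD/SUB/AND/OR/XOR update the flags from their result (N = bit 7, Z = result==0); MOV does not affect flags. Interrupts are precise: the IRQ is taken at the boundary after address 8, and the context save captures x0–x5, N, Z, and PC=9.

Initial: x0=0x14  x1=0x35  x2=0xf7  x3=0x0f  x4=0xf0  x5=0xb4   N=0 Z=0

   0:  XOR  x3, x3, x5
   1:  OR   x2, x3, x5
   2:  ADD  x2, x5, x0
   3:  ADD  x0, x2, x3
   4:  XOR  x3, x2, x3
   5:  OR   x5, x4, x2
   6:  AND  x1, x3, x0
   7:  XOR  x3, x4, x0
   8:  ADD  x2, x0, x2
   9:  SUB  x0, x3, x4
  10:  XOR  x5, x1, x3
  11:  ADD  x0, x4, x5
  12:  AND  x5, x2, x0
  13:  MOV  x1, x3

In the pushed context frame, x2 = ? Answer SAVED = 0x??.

after  0: x0=0x14 x1=0x35 x2=0xf7 x3=0xbb x4=0xf0 x5=0xb4  N=1 Z=0
after  1: x0=0x14 x1=0x35 x2=0xbf x3=0xbb x4=0xf0 x5=0xb4  N=1 Z=0
after  2: x0=0x14 x1=0x35 x2=0xc8 x3=0xbb x4=0xf0 x5=0xb4  N=1 Z=0
after  3: x0=0x83 x1=0x35 x2=0xc8 x3=0xbb x4=0xf0 x5=0xb4  N=1 Z=0
after  4: x0=0x83 x1=0x35 x2=0xc8 x3=0x73 x4=0xf0 x5=0xb4  N=0 Z=0
after  5: x0=0x83 x1=0x35 x2=0xc8 x3=0x73 x4=0xf0 x5=0xf8  N=1 Z=0
after  6: x0=0x83 x1=0x03 x2=0xc8 x3=0x73 x4=0xf0 x5=0xf8  N=0 Z=0
after  7: x0=0x83 x1=0x03 x2=0xc8 x3=0x73 x4=0xf0 x5=0xf8  N=0 Z=0
after  8: x0=0x83 x1=0x03 x2=0x4b x3=0x73 x4=0xf0 x5=0xf8  N=0 Z=0
-- IRQ taken; context saved, return-PC = 9 --

SAVED = 0x4b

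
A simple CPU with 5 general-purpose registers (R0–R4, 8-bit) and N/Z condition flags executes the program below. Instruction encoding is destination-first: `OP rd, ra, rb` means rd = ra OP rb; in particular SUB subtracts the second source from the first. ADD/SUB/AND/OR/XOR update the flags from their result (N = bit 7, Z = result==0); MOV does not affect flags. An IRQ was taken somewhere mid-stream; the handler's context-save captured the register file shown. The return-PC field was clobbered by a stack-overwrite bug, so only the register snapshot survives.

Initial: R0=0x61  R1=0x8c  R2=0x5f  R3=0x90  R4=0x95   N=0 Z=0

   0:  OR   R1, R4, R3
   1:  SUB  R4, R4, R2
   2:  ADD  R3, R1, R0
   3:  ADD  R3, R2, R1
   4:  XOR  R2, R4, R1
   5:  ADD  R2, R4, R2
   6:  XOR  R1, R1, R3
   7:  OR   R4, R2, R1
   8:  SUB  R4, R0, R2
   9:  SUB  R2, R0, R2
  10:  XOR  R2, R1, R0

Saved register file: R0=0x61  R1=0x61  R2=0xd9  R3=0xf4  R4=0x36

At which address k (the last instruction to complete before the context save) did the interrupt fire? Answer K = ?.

after  0: R0=0x61 R1=0x95 R2=0x5f R3=0x90 R4=0x95  N=1 Z=0
after  1: R0=0x61 R1=0x95 R2=0x5f R3=0x90 R4=0x36  N=0 Z=0
after  2: R0=0x61 R1=0x95 R2=0x5f R3=0xf6 R4=0x36  N=1 Z=0
after  3: R0=0x61 R1=0x95 R2=0x5f R3=0xf4 R4=0x36  N=1 Z=0
after  4: R0=0x61 R1=0x95 R2=0xa3 R3=0xf4 R4=0x36  N=1 Z=0
after  5: R0=0x61 R1=0x95 R2=0xd9 R3=0xf4 R4=0x36  N=1 Z=0
after  6: R0=0x61 R1=0x61 R2=0xd9 R3=0xf4 R4=0x36  N=0 Z=0
-- IRQ taken; context saved, return-PC = 7 --

K = 6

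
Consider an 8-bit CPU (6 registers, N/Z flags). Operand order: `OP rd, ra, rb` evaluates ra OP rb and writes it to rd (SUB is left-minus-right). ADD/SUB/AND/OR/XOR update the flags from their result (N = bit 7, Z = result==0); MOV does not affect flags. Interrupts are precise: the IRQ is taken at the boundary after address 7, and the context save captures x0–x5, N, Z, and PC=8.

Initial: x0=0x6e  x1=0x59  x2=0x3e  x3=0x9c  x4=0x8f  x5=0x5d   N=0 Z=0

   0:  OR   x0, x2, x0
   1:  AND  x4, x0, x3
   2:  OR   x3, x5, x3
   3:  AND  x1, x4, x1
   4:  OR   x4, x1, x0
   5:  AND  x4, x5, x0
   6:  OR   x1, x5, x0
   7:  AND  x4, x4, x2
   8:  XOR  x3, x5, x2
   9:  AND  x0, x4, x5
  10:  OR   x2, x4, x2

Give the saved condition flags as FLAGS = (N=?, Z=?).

FLAGS = (N=0, Z=0)

after  0: x0=0x7e x1=0x59 x2=0x3e x3=0x9c x4=0x8f x5=0x5d  N=0 Z=0
after  1: x0=0x7e x1=0x59 x2=0x3e x3=0x9c x4=0x1c x5=0x5d  N=0 Z=0
after  2: x0=0x7e x1=0x59 x2=0x3e x3=0xdd x4=0x1c x5=0x5d  N=1 Z=0
after  3: x0=0x7e x1=0x18 x2=0x3e x3=0xdd x4=0x1c x5=0x5d  N=0 Z=0
after  4: x0=0x7e x1=0x18 x2=0x3e x3=0xdd x4=0x7e x5=0x5d  N=0 Z=0
after  5: x0=0x7e x1=0x18 x2=0x3e x3=0xdd x4=0x5c x5=0x5d  N=0 Z=0
after  6: x0=0x7e x1=0x7f x2=0x3e x3=0xdd x4=0x5c x5=0x5d  N=0 Z=0
after  7: x0=0x7e x1=0x7f x2=0x3e x3=0xdd x4=0x1c x5=0x5d  N=0 Z=0
-- IRQ taken; context saved, return-PC = 8 --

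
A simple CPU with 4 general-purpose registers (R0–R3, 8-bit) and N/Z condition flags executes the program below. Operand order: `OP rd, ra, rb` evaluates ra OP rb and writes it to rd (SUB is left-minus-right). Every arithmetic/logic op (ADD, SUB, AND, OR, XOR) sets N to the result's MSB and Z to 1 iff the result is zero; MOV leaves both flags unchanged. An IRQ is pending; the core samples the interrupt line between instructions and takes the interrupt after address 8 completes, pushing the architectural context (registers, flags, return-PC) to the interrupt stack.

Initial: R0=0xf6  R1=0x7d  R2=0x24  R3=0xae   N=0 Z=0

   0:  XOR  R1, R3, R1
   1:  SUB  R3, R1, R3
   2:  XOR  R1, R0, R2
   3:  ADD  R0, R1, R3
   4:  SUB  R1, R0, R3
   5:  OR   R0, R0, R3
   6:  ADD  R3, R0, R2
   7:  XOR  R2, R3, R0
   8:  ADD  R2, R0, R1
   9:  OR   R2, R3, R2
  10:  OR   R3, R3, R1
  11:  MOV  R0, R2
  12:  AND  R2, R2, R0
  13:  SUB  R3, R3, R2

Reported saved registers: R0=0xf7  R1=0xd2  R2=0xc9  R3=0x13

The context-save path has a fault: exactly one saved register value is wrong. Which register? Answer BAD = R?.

after  0: R0=0xf6 R1=0xd3 R2=0x24 R3=0xae  N=1 Z=0
after  1: R0=0xf6 R1=0xd3 R2=0x24 R3=0x25  N=0 Z=0
after  2: R0=0xf6 R1=0xd2 R2=0x24 R3=0x25  N=1 Z=0
after  3: R0=0xf7 R1=0xd2 R2=0x24 R3=0x25  N=1 Z=0
after  4: R0=0xf7 R1=0xd2 R2=0x24 R3=0x25  N=1 Z=0
after  5: R0=0xf7 R1=0xd2 R2=0x24 R3=0x25  N=1 Z=0
after  6: R0=0xf7 R1=0xd2 R2=0x24 R3=0x1b  N=0 Z=0
after  7: R0=0xf7 R1=0xd2 R2=0xec R3=0x1b  N=1 Z=0
after  8: R0=0xf7 R1=0xd2 R2=0xc9 R3=0x1b  N=1 Z=0
-- IRQ taken; context saved, return-PC = 9 --
mismatch: R3: reported 0x13 vs actual 0x1b

BAD = R3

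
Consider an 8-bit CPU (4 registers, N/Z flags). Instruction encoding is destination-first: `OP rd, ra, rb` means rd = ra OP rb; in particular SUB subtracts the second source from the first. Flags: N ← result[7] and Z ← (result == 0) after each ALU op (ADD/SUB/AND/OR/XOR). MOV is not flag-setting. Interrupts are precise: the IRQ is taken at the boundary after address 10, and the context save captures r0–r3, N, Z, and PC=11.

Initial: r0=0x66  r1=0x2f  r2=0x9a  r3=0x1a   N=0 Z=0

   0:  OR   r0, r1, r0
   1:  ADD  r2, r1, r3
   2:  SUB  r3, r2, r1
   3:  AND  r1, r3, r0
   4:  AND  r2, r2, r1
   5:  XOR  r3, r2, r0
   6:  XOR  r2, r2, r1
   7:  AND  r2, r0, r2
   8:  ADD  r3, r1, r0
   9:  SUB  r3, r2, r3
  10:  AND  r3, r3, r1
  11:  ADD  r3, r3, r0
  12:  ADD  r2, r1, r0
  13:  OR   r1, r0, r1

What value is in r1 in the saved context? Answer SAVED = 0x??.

SAVED = 0x0a

after  0: r0=0x6f r1=0x2f r2=0x9a r3=0x1a  N=0 Z=0
after  1: r0=0x6f r1=0x2f r2=0x49 r3=0x1a  N=0 Z=0
after  2: r0=0x6f r1=0x2f r2=0x49 r3=0x1a  N=0 Z=0
after  3: r0=0x6f r1=0x0a r2=0x49 r3=0x1a  N=0 Z=0
after  4: r0=0x6f r1=0x0a r2=0x08 r3=0x1a  N=0 Z=0
after  5: r0=0x6f r1=0x0a r2=0x08 r3=0x67  N=0 Z=0
after  6: r0=0x6f r1=0x0a r2=0x02 r3=0x67  N=0 Z=0
after  7: r0=0x6f r1=0x0a r2=0x02 r3=0x67  N=0 Z=0
after  8: r0=0x6f r1=0x0a r2=0x02 r3=0x79  N=0 Z=0
after  9: r0=0x6f r1=0x0a r2=0x02 r3=0x89  N=1 Z=0
after 10: r0=0x6f r1=0x0a r2=0x02 r3=0x08  N=0 Z=0
-- IRQ taken; context saved, return-PC = 11 --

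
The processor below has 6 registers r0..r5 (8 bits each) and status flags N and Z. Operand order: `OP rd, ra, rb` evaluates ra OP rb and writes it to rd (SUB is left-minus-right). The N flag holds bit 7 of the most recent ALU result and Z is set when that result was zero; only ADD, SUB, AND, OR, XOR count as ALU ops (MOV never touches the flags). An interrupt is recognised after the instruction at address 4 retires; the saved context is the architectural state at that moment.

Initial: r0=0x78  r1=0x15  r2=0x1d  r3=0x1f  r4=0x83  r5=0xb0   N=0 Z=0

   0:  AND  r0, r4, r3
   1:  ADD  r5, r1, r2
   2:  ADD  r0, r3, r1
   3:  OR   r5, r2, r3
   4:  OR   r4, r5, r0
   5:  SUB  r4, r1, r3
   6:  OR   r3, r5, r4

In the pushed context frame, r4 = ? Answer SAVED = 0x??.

SAVED = 0x3f

after  0: r0=0x03 r1=0x15 r2=0x1d r3=0x1f r4=0x83 r5=0xb0  N=0 Z=0
after  1: r0=0x03 r1=0x15 r2=0x1d r3=0x1f r4=0x83 r5=0x32  N=0 Z=0
after  2: r0=0x34 r1=0x15 r2=0x1d r3=0x1f r4=0x83 r5=0x32  N=0 Z=0
after  3: r0=0x34 r1=0x15 r2=0x1d r3=0x1f r4=0x83 r5=0x1f  N=0 Z=0
after  4: r0=0x34 r1=0x15 r2=0x1d r3=0x1f r4=0x3f r5=0x1f  N=0 Z=0
-- IRQ taken; context saved, return-PC = 5 --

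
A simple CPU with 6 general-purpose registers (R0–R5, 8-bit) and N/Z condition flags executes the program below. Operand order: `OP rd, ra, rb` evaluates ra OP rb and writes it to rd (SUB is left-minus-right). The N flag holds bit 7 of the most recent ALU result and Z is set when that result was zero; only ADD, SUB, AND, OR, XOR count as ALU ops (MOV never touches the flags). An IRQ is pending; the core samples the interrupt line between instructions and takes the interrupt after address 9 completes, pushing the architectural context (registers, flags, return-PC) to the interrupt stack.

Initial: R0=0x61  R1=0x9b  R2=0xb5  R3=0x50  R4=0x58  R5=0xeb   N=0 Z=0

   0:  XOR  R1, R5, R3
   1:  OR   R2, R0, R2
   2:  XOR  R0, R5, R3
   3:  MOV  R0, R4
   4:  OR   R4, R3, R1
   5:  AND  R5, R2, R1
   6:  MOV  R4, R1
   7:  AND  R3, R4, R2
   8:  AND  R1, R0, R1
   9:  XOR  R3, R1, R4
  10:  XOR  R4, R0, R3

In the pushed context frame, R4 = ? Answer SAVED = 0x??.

after  0: R0=0x61 R1=0xbb R2=0xb5 R3=0x50 R4=0x58 R5=0xeb  N=1 Z=0
after  1: R0=0x61 R1=0xbb R2=0xf5 R3=0x50 R4=0x58 R5=0xeb  N=1 Z=0
after  2: R0=0xbb R1=0xbb R2=0xf5 R3=0x50 R4=0x58 R5=0xeb  N=1 Z=0
after  3: R0=0x58 R1=0xbb R2=0xf5 R3=0x50 R4=0x58 R5=0xeb  N=1 Z=0
after  4: R0=0x58 R1=0xbb R2=0xf5 R3=0x50 R4=0xfb R5=0xeb  N=1 Z=0
after  5: R0=0x58 R1=0xbb R2=0xf5 R3=0x50 R4=0xfb R5=0xb1  N=1 Z=0
after  6: R0=0x58 R1=0xbb R2=0xf5 R3=0x50 R4=0xbb R5=0xb1  N=1 Z=0
after  7: R0=0x58 R1=0xbb R2=0xf5 R3=0xb1 R4=0xbb R5=0xb1  N=1 Z=0
after  8: R0=0x58 R1=0x18 R2=0xf5 R3=0xb1 R4=0xbb R5=0xb1  N=0 Z=0
after  9: R0=0x58 R1=0x18 R2=0xf5 R3=0xa3 R4=0xbb R5=0xb1  N=1 Z=0
-- IRQ taken; context saved, return-PC = 10 --

SAVED = 0xbb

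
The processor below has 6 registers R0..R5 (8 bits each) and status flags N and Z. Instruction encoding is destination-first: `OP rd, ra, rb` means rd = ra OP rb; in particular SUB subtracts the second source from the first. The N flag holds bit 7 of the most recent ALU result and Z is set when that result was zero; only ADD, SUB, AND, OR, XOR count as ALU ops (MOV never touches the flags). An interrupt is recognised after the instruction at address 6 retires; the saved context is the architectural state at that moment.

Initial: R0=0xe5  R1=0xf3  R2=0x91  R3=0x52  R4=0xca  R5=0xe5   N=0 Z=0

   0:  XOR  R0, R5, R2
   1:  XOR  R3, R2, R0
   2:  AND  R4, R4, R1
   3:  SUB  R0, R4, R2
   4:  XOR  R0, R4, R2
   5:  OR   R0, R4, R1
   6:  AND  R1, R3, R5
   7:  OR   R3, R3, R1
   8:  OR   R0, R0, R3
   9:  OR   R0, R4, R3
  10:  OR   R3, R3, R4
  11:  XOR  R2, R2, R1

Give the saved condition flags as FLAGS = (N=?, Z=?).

after  0: R0=0x74 R1=0xf3 R2=0x91 R3=0x52 R4=0xca R5=0xe5  N=0 Z=0
after  1: R0=0x74 R1=0xf3 R2=0x91 R3=0xe5 R4=0xca R5=0xe5  N=1 Z=0
after  2: R0=0x74 R1=0xf3 R2=0x91 R3=0xe5 R4=0xc2 R5=0xe5  N=1 Z=0
after  3: R0=0x31 R1=0xf3 R2=0x91 R3=0xe5 R4=0xc2 R5=0xe5  N=0 Z=0
after  4: R0=0x53 R1=0xf3 R2=0x91 R3=0xe5 R4=0xc2 R5=0xe5  N=0 Z=0
after  5: R0=0xf3 R1=0xf3 R2=0x91 R3=0xe5 R4=0xc2 R5=0xe5  N=1 Z=0
after  6: R0=0xf3 R1=0xe5 R2=0x91 R3=0xe5 R4=0xc2 R5=0xe5  N=1 Z=0
-- IRQ taken; context saved, return-PC = 7 --

FLAGS = (N=1, Z=0)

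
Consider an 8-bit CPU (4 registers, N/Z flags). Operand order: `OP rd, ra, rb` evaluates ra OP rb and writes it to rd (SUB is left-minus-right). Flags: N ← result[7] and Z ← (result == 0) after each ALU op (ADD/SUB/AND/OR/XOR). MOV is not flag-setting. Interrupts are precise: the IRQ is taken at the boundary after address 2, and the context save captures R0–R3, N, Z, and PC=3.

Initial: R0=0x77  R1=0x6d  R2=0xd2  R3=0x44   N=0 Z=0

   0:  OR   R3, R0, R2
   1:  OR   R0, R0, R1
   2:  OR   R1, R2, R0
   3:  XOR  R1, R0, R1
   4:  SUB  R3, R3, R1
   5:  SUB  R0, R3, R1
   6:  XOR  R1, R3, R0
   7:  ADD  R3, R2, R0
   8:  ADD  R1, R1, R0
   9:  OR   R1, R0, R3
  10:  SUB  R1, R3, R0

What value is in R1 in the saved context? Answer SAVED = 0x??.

after  0: R0=0x77 R1=0x6d R2=0xd2 R3=0xf7  N=1 Z=0
after  1: R0=0x7f R1=0x6d R2=0xd2 R3=0xf7  N=0 Z=0
after  2: R0=0x7f R1=0xff R2=0xd2 R3=0xf7  N=1 Z=0
-- IRQ taken; context saved, return-PC = 3 --

SAVED = 0xff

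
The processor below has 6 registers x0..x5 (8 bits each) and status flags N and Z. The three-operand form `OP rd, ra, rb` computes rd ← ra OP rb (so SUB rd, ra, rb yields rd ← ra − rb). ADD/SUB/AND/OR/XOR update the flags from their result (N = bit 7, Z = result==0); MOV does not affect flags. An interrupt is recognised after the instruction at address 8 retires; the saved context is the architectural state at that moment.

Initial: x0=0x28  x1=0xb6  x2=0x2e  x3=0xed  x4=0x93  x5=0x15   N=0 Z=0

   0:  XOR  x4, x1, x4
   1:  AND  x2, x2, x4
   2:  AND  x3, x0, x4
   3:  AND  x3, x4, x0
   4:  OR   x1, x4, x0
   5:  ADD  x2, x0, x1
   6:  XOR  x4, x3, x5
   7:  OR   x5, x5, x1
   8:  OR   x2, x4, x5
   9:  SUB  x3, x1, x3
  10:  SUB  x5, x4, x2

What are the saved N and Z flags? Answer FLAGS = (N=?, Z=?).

FLAGS = (N=0, Z=0)

after  0: x0=0x28 x1=0xb6 x2=0x2e x3=0xed x4=0x25 x5=0x15  N=0 Z=0
after  1: x0=0x28 x1=0xb6 x2=0x24 x3=0xed x4=0x25 x5=0x15  N=0 Z=0
after  2: x0=0x28 x1=0xb6 x2=0x24 x3=0x20 x4=0x25 x5=0x15  N=0 Z=0
after  3: x0=0x28 x1=0xb6 x2=0x24 x3=0x20 x4=0x25 x5=0x15  N=0 Z=0
after  4: x0=0x28 x1=0x2d x2=0x24 x3=0x20 x4=0x25 x5=0x15  N=0 Z=0
after  5: x0=0x28 x1=0x2d x2=0x55 x3=0x20 x4=0x25 x5=0x15  N=0 Z=0
after  6: x0=0x28 x1=0x2d x2=0x55 x3=0x20 x4=0x35 x5=0x15  N=0 Z=0
after  7: x0=0x28 x1=0x2d x2=0x55 x3=0x20 x4=0x35 x5=0x3d  N=0 Z=0
after  8: x0=0x28 x1=0x2d x2=0x3d x3=0x20 x4=0x35 x5=0x3d  N=0 Z=0
-- IRQ taken; context saved, return-PC = 9 --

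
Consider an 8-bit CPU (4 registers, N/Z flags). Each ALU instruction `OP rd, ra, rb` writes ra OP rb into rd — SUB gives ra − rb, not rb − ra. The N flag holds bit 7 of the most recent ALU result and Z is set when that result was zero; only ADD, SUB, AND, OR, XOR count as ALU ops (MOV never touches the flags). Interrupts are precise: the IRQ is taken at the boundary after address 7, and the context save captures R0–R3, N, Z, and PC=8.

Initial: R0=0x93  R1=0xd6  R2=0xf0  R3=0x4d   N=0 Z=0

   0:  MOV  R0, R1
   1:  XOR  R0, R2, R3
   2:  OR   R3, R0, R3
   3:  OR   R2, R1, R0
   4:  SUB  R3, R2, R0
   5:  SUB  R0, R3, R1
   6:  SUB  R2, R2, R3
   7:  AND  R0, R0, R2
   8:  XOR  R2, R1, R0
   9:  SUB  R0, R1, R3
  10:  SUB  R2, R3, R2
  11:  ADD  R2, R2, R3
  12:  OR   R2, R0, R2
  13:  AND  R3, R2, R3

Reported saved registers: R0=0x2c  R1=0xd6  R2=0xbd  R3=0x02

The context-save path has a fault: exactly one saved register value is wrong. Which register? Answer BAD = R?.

after  0: R0=0xd6 R1=0xd6 R2=0xf0 R3=0x4d  N=0 Z=0
after  1: R0=0xbd R1=0xd6 R2=0xf0 R3=0x4d  N=1 Z=0
after  2: R0=0xbd R1=0xd6 R2=0xf0 R3=0xfd  N=1 Z=0
after  3: R0=0xbd R1=0xd6 R2=0xff R3=0xfd  N=1 Z=0
after  4: R0=0xbd R1=0xd6 R2=0xff R3=0x42  N=0 Z=0
after  5: R0=0x6c R1=0xd6 R2=0xff R3=0x42  N=0 Z=0
after  6: R0=0x6c R1=0xd6 R2=0xbd R3=0x42  N=1 Z=0
after  7: R0=0x2c R1=0xd6 R2=0xbd R3=0x42  N=0 Z=0
-- IRQ taken; context saved, return-PC = 8 --
mismatch: R3: reported 0x02 vs actual 0x42

BAD = R3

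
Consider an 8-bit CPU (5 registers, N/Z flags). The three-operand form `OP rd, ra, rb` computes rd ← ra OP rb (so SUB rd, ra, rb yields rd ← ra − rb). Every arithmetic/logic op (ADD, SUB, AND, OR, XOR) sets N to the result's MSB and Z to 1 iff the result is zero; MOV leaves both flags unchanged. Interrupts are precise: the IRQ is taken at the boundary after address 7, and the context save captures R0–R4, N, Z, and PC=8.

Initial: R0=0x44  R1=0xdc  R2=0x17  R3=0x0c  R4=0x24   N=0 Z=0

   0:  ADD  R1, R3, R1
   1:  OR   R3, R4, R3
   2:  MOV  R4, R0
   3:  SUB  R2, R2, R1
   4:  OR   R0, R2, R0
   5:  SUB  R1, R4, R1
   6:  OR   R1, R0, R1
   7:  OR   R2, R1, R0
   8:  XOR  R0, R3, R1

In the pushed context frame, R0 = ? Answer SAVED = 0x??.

SAVED = 0x6f

after  0: R0=0x44 R1=0xe8 R2=0x17 R3=0x0c R4=0x24  N=1 Z=0
after  1: R0=0x44 R1=0xe8 R2=0x17 R3=0x2c R4=0x24  N=0 Z=0
after  2: R0=0x44 R1=0xe8 R2=0x17 R3=0x2c R4=0x44  N=0 Z=0
after  3: R0=0x44 R1=0xe8 R2=0x2f R3=0x2c R4=0x44  N=0 Z=0
after  4: R0=0x6f R1=0xe8 R2=0x2f R3=0x2c R4=0x44  N=0 Z=0
after  5: R0=0x6f R1=0x5c R2=0x2f R3=0x2c R4=0x44  N=0 Z=0
after  6: R0=0x6f R1=0x7f R2=0x2f R3=0x2c R4=0x44  N=0 Z=0
after  7: R0=0x6f R1=0x7f R2=0x7f R3=0x2c R4=0x44  N=0 Z=0
-- IRQ taken; context saved, return-PC = 8 --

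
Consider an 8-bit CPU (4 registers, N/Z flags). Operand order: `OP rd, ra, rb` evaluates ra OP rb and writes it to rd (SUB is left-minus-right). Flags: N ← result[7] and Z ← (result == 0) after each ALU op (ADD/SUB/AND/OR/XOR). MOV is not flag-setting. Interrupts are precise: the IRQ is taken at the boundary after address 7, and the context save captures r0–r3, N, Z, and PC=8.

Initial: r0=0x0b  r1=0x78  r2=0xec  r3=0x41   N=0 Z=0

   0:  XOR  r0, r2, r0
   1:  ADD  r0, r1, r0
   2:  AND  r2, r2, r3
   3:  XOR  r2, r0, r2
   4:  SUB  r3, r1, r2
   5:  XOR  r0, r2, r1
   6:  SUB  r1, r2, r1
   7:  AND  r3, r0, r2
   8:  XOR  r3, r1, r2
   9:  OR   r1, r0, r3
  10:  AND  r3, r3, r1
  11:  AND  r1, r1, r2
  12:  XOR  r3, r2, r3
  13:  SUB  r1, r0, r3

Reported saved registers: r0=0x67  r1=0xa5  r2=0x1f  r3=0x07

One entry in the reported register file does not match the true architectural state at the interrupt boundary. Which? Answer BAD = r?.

after  0: r0=0xe7 r1=0x78 r2=0xec r3=0x41  N=1 Z=0
after  1: r0=0x5f r1=0x78 r2=0xec r3=0x41  N=0 Z=0
after  2: r0=0x5f r1=0x78 r2=0x40 r3=0x41  N=0 Z=0
after  3: r0=0x5f r1=0x78 r2=0x1f r3=0x41  N=0 Z=0
after  4: r0=0x5f r1=0x78 r2=0x1f r3=0x59  N=0 Z=0
after  5: r0=0x67 r1=0x78 r2=0x1f r3=0x59  N=0 Z=0
after  6: r0=0x67 r1=0xa7 r2=0x1f r3=0x59  N=1 Z=0
after  7: r0=0x67 r1=0xa7 r2=0x1f r3=0x07  N=0 Z=0
-- IRQ taken; context saved, return-PC = 8 --
mismatch: r1: reported 0xa5 vs actual 0xa7

BAD = r1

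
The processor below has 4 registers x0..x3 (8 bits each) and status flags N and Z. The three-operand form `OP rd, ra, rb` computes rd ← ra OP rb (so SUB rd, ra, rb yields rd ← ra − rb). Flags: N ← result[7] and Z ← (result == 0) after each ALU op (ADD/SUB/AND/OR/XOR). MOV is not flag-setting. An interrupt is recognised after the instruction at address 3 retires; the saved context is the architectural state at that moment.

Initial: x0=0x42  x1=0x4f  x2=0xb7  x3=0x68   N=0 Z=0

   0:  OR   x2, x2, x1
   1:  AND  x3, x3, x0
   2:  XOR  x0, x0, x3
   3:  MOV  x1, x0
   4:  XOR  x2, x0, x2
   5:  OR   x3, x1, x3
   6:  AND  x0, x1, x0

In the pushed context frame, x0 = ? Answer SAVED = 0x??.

after  0: x0=0x42 x1=0x4f x2=0xff x3=0x68  N=1 Z=0
after  1: x0=0x42 x1=0x4f x2=0xff x3=0x40  N=0 Z=0
after  2: x0=0x02 x1=0x4f x2=0xff x3=0x40  N=0 Z=0
after  3: x0=0x02 x1=0x02 x2=0xff x3=0x40  N=0 Z=0
-- IRQ taken; context saved, return-PC = 4 --

SAVED = 0x02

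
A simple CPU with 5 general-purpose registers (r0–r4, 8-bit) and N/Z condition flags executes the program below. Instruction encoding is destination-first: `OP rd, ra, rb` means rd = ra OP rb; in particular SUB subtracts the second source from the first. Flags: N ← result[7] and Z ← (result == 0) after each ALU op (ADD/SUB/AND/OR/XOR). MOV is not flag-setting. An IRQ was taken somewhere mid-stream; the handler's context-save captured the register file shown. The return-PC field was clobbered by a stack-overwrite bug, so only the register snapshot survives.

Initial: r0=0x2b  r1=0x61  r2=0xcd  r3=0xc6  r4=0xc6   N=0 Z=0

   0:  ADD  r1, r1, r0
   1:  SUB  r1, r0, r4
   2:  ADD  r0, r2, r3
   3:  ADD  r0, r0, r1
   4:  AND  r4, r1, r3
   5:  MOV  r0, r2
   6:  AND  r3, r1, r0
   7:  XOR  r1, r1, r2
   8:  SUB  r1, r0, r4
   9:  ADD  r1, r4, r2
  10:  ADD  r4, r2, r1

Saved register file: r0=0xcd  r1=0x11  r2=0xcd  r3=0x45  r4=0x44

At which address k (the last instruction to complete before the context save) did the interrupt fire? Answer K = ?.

after  0: r0=0x2b r1=0x8c r2=0xcd r3=0xc6 r4=0xc6  N=1 Z=0
after  1: r0=0x2b r1=0x65 r2=0xcd r3=0xc6 r4=0xc6  N=0 Z=0
after  2: r0=0x93 r1=0x65 r2=0xcd r3=0xc6 r4=0xc6  N=1 Z=0
after  3: r0=0xf8 r1=0x65 r2=0xcd r3=0xc6 r4=0xc6  N=1 Z=0
after  4: r0=0xf8 r1=0x65 r2=0xcd r3=0xc6 r4=0x44  N=0 Z=0
after  5: r0=0xcd r1=0x65 r2=0xcd r3=0xc6 r4=0x44  N=0 Z=0
after  6: r0=0xcd r1=0x65 r2=0xcd r3=0x45 r4=0x44  N=0 Z=0
after  7: r0=0xcd r1=0xa8 r2=0xcd r3=0x45 r4=0x44  N=1 Z=0
after  8: r0=0xcd r1=0x89 r2=0xcd r3=0x45 r4=0x44  N=1 Z=0
after  9: r0=0xcd r1=0x11 r2=0xcd r3=0x45 r4=0x44  N=0 Z=0
-- IRQ taken; context saved, return-PC = 10 --

K = 9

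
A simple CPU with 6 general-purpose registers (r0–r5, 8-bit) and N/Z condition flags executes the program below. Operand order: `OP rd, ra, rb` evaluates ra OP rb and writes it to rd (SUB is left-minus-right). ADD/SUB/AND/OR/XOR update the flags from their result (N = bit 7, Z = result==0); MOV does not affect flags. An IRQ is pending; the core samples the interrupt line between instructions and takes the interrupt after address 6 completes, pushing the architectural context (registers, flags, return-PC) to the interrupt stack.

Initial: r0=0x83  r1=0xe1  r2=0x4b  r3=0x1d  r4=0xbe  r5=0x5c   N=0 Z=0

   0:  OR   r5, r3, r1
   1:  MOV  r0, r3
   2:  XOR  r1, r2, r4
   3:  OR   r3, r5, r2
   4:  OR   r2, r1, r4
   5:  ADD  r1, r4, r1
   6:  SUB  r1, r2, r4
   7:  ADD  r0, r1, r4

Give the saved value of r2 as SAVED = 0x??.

SAVED = 0xff

after  0: r0=0x83 r1=0xe1 r2=0x4b r3=0x1d r4=0xbe r5=0xfd  N=1 Z=0
after  1: r0=0x1d r1=0xe1 r2=0x4b r3=0x1d r4=0xbe r5=0xfd  N=1 Z=0
after  2: r0=0x1d r1=0xf5 r2=0x4b r3=0x1d r4=0xbe r5=0xfd  N=1 Z=0
after  3: r0=0x1d r1=0xf5 r2=0x4b r3=0xff r4=0xbe r5=0xfd  N=1 Z=0
after  4: r0=0x1d r1=0xf5 r2=0xff r3=0xff r4=0xbe r5=0xfd  N=1 Z=0
after  5: r0=0x1d r1=0xb3 r2=0xff r3=0xff r4=0xbe r5=0xfd  N=1 Z=0
after  6: r0=0x1d r1=0x41 r2=0xff r3=0xff r4=0xbe r5=0xfd  N=0 Z=0
-- IRQ taken; context saved, return-PC = 7 --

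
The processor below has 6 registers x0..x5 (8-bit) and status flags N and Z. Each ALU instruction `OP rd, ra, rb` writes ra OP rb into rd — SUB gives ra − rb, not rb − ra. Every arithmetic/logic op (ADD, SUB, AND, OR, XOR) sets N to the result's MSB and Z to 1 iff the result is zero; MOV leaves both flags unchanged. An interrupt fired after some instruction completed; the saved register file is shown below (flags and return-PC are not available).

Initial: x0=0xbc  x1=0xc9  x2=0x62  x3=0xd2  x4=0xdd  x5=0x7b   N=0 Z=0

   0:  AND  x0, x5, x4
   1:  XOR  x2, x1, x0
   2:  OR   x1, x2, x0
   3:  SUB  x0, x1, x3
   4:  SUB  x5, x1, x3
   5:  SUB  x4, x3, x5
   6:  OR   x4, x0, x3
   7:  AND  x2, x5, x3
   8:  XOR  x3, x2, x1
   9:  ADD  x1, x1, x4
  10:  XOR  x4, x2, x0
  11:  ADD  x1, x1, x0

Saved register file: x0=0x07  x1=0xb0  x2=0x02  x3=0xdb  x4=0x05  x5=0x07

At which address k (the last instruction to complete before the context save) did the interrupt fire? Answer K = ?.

after  0: x0=0x59 x1=0xc9 x2=0x62 x3=0xd2 x4=0xdd x5=0x7b  N=0 Z=0
after  1: x0=0x59 x1=0xc9 x2=0x90 x3=0xd2 x4=0xdd x5=0x7b  N=1 Z=0
after  2: x0=0x59 x1=0xd9 x2=0x90 x3=0xd2 x4=0xdd x5=0x7b  N=1 Z=0
after  3: x0=0x07 x1=0xd9 x2=0x90 x3=0xd2 x4=0xdd x5=0x7b  N=0 Z=0
after  4: x0=0x07 x1=0xd9 x2=0x90 x3=0xd2 x4=0xdd x5=0x07  N=0 Z=0
after  5: x0=0x07 x1=0xd9 x2=0x90 x3=0xd2 x4=0xcb x5=0x07  N=1 Z=0
after  6: x0=0x07 x1=0xd9 x2=0x90 x3=0xd2 x4=0xd7 x5=0x07  N=1 Z=0
after  7: x0=0x07 x1=0xd9 x2=0x02 x3=0xd2 x4=0xd7 x5=0x07  N=0 Z=0
after  8: x0=0x07 x1=0xd9 x2=0x02 x3=0xdb x4=0xd7 x5=0x07  N=1 Z=0
after  9: x0=0x07 x1=0xb0 x2=0x02 x3=0xdb x4=0xd7 x5=0x07  N=1 Z=0
after 10: x0=0x07 x1=0xb0 x2=0x02 x3=0xdb x4=0x05 x5=0x07  N=0 Z=0
-- IRQ taken; context saved, return-PC = 11 --

K = 10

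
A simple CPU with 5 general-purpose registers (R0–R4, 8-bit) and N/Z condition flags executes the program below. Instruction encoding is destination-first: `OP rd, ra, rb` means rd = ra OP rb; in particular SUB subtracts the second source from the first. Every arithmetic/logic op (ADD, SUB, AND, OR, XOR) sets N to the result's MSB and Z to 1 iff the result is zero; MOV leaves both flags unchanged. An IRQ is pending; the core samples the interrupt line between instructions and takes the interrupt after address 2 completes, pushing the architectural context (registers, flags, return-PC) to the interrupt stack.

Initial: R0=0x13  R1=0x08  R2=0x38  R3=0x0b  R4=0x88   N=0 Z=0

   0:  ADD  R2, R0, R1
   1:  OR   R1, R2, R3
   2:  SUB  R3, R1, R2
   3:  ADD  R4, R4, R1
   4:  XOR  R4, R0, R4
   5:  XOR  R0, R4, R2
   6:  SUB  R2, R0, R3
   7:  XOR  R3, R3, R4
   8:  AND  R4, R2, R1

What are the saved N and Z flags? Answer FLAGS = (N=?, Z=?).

after  0: R0=0x13 R1=0x08 R2=0x1b R3=0x0b R4=0x88  N=0 Z=0
after  1: R0=0x13 R1=0x1b R2=0x1b R3=0x0b R4=0x88  N=0 Z=0
after  2: R0=0x13 R1=0x1b R2=0x1b R3=0x00 R4=0x88  N=0 Z=1
-- IRQ taken; context saved, return-PC = 3 --

FLAGS = (N=0, Z=1)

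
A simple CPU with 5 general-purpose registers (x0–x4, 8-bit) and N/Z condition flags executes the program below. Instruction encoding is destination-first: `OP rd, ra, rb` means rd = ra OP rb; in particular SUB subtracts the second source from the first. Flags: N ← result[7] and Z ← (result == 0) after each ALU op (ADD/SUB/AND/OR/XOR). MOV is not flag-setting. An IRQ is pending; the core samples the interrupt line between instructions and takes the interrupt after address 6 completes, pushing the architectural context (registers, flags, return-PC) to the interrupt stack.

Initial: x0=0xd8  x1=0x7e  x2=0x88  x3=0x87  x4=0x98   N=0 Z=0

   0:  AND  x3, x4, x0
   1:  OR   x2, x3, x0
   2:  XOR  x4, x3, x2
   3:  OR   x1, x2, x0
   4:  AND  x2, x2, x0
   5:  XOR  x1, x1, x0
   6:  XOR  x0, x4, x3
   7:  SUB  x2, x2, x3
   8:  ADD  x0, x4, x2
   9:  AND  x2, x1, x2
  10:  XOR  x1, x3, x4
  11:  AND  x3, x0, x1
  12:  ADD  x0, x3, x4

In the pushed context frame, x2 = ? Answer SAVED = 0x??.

SAVED = 0xd8

after  0: x0=0xd8 x1=0x7e x2=0x88 x3=0x98 x4=0x98  N=1 Z=0
after  1: x0=0xd8 x1=0x7e x2=0xd8 x3=0x98 x4=0x98  N=1 Z=0
after  2: x0=0xd8 x1=0x7e x2=0xd8 x3=0x98 x4=0x40  N=0 Z=0
after  3: x0=0xd8 x1=0xd8 x2=0xd8 x3=0x98 x4=0x40  N=1 Z=0
after  4: x0=0xd8 x1=0xd8 x2=0xd8 x3=0x98 x4=0x40  N=1 Z=0
after  5: x0=0xd8 x1=0x00 x2=0xd8 x3=0x98 x4=0x40  N=0 Z=1
after  6: x0=0xd8 x1=0x00 x2=0xd8 x3=0x98 x4=0x40  N=1 Z=0
-- IRQ taken; context saved, return-PC = 7 --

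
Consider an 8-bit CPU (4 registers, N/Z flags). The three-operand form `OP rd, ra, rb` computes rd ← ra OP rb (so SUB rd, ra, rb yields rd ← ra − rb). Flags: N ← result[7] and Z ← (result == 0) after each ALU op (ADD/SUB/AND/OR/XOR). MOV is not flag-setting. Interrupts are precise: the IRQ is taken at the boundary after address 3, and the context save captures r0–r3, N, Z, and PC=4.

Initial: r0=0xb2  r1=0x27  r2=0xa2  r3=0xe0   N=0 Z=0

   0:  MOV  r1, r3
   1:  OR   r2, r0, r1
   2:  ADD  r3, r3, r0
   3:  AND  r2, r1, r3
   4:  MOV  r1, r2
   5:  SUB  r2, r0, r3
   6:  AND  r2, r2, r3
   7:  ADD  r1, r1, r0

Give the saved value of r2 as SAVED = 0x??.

after  0: r0=0xb2 r1=0xe0 r2=0xa2 r3=0xe0  N=0 Z=0
after  1: r0=0xb2 r1=0xe0 r2=0xf2 r3=0xe0  N=1 Z=0
after  2: r0=0xb2 r1=0xe0 r2=0xf2 r3=0x92  N=1 Z=0
after  3: r0=0xb2 r1=0xe0 r2=0x80 r3=0x92  N=1 Z=0
-- IRQ taken; context saved, return-PC = 4 --

SAVED = 0x80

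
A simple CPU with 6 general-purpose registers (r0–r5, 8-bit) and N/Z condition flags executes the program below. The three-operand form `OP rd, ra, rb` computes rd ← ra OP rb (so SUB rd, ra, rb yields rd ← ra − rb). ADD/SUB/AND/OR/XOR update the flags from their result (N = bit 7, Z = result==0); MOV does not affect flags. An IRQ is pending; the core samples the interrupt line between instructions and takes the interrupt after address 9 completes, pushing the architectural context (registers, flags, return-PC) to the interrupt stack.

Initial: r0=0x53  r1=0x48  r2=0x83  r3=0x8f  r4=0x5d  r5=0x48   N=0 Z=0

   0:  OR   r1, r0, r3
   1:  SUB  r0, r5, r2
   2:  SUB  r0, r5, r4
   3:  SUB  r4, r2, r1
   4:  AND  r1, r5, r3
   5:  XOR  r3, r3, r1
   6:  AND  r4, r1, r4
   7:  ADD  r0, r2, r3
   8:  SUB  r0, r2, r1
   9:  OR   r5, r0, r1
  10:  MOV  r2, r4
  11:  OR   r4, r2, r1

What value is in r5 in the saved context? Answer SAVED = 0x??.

SAVED = 0x7b

after  0: r0=0x53 r1=0xdf r2=0x83 r3=0x8f r4=0x5d r5=0x48  N=1 Z=0
after  1: r0=0xc5 r1=0xdf r2=0x83 r3=0x8f r4=0x5d r5=0x48  N=1 Z=0
after  2: r0=0xeb r1=0xdf r2=0x83 r3=0x8f r4=0x5d r5=0x48  N=1 Z=0
after  3: r0=0xeb r1=0xdf r2=0x83 r3=0x8f r4=0xa4 r5=0x48  N=1 Z=0
after  4: r0=0xeb r1=0x08 r2=0x83 r3=0x8f r4=0xa4 r5=0x48  N=0 Z=0
after  5: r0=0xeb r1=0x08 r2=0x83 r3=0x87 r4=0xa4 r5=0x48  N=1 Z=0
after  6: r0=0xeb r1=0x08 r2=0x83 r3=0x87 r4=0x00 r5=0x48  N=0 Z=1
after  7: r0=0x0a r1=0x08 r2=0x83 r3=0x87 r4=0x00 r5=0x48  N=0 Z=0
after  8: r0=0x7b r1=0x08 r2=0x83 r3=0x87 r4=0x00 r5=0x48  N=0 Z=0
after  9: r0=0x7b r1=0x08 r2=0x83 r3=0x87 r4=0x00 r5=0x7b  N=0 Z=0
-- IRQ taken; context saved, return-PC = 10 --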